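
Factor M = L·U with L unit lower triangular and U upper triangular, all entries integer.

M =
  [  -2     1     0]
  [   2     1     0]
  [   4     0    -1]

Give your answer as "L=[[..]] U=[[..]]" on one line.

L=[[1,0,0],[-1,1,0],[-2,1,1]] U=[[-2,1,0],[0,2,0],[0,0,-1]]

  row1 -= -1·row0 → [0,2,0]
  row2 -= -2·row0 → [0,2,-1]
  row2 -= 1·row1 → [0,0,-1]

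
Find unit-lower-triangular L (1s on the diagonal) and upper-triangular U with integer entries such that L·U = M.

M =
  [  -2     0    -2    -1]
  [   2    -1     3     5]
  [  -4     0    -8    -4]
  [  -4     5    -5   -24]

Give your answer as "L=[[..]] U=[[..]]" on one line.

  R1 -= -1·R0 → [0,-1,1,4]
  R2 -= 2·R0 → [0,0,-4,-2]
  R3 -= 2·R0 → [0,5,-1,-22]
  R2 -= 0·R1 → [0,0,-4,-2]
  R3 -= -5·R1 → [0,0,4,-2]
  R3 -= -1·R2 → [0,0,0,-4]

L=[[1,0,0,0],[-1,1,0,0],[2,0,1,0],[2,-5,-1,1]] U=[[-2,0,-2,-1],[0,-1,1,4],[0,0,-4,-2],[0,0,0,-4]]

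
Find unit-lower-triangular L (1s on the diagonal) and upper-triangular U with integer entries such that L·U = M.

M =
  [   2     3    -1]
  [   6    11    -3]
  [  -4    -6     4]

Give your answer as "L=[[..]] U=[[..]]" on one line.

L=[[1,0,0],[3,1,0],[-2,0,1]] U=[[2,3,-1],[0,2,0],[0,0,2]]

  R1 -= 3·R0 → [0,2,0]
  R2 -= -2·R0 → [0,0,2]
  R2 -= 0·R1 → [0,0,2]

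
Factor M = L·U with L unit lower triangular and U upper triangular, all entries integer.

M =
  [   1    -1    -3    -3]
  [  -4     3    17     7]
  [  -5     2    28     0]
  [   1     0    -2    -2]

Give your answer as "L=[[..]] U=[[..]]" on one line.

L=[[1,0,0,0],[-4,1,0,0],[-5,3,1,0],[1,-1,-3,1]] U=[[1,-1,-3,-3],[0,-1,5,-5],[0,0,-2,0],[0,0,0,-4]]

  R1 -= -4·R0 → [0,-1,5,-5]
  R2 -= -5·R0 → [0,-3,13,-15]
  R3 -= 1·R0 → [0,1,1,1]
  R2 -= 3·R1 → [0,0,-2,0]
  R3 -= -1·R1 → [0,0,6,-4]
  R3 -= -3·R2 → [0,0,0,-4]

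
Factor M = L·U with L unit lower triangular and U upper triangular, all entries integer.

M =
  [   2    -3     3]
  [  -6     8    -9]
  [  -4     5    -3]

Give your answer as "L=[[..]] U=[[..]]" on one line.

  r1 -= -3·r0 → [0,-1,0]
  r2 -= -2·r0 → [0,-1,3]
  r2 -= 1·r1 → [0,0,3]

L=[[1,0,0],[-3,1,0],[-2,1,1]] U=[[2,-3,3],[0,-1,0],[0,0,3]]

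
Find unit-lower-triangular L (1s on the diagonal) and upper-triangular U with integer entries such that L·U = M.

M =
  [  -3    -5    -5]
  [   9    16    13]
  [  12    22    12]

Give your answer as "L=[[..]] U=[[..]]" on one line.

  row1 -= -3·row0 → [0,1,-2]
  row2 -= -4·row0 → [0,2,-8]
  row2 -= 2·row1 → [0,0,-4]

L=[[1,0,0],[-3,1,0],[-4,2,1]] U=[[-3,-5,-5],[0,1,-2],[0,0,-4]]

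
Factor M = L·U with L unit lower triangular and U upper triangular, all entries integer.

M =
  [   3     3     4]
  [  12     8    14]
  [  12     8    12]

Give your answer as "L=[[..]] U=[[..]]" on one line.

  row1 -= 4·row0 → [0,-4,-2]
  row2 -= 4·row0 → [0,-4,-4]
  row2 -= 1·row1 → [0,0,-2]

L=[[1,0,0],[4,1,0],[4,1,1]] U=[[3,3,4],[0,-4,-2],[0,0,-2]]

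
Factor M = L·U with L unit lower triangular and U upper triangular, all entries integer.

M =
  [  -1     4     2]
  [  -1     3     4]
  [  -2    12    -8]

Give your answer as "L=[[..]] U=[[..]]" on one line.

  R1 -= 1·R0 → [0,-1,2]
  R2 -= 2·R0 → [0,4,-12]
  R2 -= -4·R1 → [0,0,-4]

L=[[1,0,0],[1,1,0],[2,-4,1]] U=[[-1,4,2],[0,-1,2],[0,0,-4]]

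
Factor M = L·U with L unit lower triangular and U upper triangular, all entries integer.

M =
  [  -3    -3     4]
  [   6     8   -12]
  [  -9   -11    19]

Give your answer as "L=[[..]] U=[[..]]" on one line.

L=[[1,0,0],[-2,1,0],[3,-1,1]] U=[[-3,-3,4],[0,2,-4],[0,0,3]]

  r1 -= -2·r0 → [0,2,-4]
  r2 -= 3·r0 → [0,-2,7]
  r2 -= -1·r1 → [0,0,3]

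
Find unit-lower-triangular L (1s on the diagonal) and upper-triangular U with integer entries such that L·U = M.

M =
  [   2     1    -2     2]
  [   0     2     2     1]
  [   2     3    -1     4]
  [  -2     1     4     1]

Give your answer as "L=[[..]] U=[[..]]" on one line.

L=[[1,0,0,0],[0,1,0,0],[1,1,1,0],[-1,1,0,1]] U=[[2,1,-2,2],[0,2,2,1],[0,0,-1,1],[0,0,0,2]]

  R1 -= 0·R0 → [0,2,2,1]
  R2 -= 1·R0 → [0,2,1,2]
  R3 -= -1·R0 → [0,2,2,3]
  R2 -= 1·R1 → [0,0,-1,1]
  R3 -= 1·R1 → [0,0,0,2]
  R3 -= 0·R2 → [0,0,0,2]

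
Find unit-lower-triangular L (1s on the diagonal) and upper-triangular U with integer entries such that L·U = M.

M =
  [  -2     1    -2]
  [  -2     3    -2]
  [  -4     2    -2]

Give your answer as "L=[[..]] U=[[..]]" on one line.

L=[[1,0,0],[1,1,0],[2,0,1]] U=[[-2,1,-2],[0,2,0],[0,0,2]]

  r1 -= 1·r0 → [0,2,0]
  r2 -= 2·r0 → [0,0,2]
  r2 -= 0·r1 → [0,0,2]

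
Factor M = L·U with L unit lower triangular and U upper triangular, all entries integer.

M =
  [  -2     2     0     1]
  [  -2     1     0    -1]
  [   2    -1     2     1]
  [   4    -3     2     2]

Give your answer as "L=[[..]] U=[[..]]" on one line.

  row1 -= 1·row0 → [0,-1,0,-2]
  row2 -= -1·row0 → [0,1,2,2]
  row3 -= -2·row0 → [0,1,2,4]
  row2 -= -1·row1 → [0,0,2,0]
  row3 -= -1·row1 → [0,0,2,2]
  row3 -= 1·row2 → [0,0,0,2]

L=[[1,0,0,0],[1,1,0,0],[-1,-1,1,0],[-2,-1,1,1]] U=[[-2,2,0,1],[0,-1,0,-2],[0,0,2,0],[0,0,0,2]]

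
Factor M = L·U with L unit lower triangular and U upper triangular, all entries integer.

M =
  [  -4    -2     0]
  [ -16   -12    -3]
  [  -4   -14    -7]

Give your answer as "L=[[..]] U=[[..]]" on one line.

L=[[1,0,0],[4,1,0],[1,3,1]] U=[[-4,-2,0],[0,-4,-3],[0,0,2]]

  r1 -= 4·r0 → [0,-4,-3]
  r2 -= 1·r0 → [0,-12,-7]
  r2 -= 3·r1 → [0,0,2]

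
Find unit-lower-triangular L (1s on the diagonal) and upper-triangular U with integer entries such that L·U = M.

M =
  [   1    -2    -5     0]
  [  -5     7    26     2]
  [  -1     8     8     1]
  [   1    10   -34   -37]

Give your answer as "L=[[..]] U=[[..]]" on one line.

L=[[1,0,0,0],[-5,1,0,0],[-1,-2,1,0],[1,-4,-5,1]] U=[[1,-2,-5,0],[0,-3,1,2],[0,0,5,5],[0,0,0,-4]]

  R1 -= -5·R0 → [0,-3,1,2]
  R2 -= -1·R0 → [0,6,3,1]
  R3 -= 1·R0 → [0,12,-29,-37]
  R2 -= -2·R1 → [0,0,5,5]
  R3 -= -4·R1 → [0,0,-25,-29]
  R3 -= -5·R2 → [0,0,0,-4]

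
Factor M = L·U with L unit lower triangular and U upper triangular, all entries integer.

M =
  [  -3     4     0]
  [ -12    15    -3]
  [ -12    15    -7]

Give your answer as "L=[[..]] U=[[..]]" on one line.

L=[[1,0,0],[4,1,0],[4,1,1]] U=[[-3,4,0],[0,-1,-3],[0,0,-4]]

  R1 -= 4·R0 → [0,-1,-3]
  R2 -= 4·R0 → [0,-1,-7]
  R2 -= 1·R1 → [0,0,-4]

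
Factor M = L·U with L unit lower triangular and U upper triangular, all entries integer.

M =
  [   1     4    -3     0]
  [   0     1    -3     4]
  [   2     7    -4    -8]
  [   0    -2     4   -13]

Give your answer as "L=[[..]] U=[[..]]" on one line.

L=[[1,0,0,0],[0,1,0,0],[2,-1,1,0],[0,-2,2,1]] U=[[1,4,-3,0],[0,1,-3,4],[0,0,-1,-4],[0,0,0,3]]

  R1 -= 0·R0 → [0,1,-3,4]
  R2 -= 2·R0 → [0,-1,2,-8]
  R3 -= 0·R0 → [0,-2,4,-13]
  R2 -= -1·R1 → [0,0,-1,-4]
  R3 -= -2·R1 → [0,0,-2,-5]
  R3 -= 2·R2 → [0,0,0,3]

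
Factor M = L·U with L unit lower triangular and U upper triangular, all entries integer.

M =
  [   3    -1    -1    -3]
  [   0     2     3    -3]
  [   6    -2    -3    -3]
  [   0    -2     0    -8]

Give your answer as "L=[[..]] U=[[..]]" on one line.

  r1 -= 0·r0 → [0,2,3,-3]
  r2 -= 2·r0 → [0,0,-1,3]
  r3 -= 0·r0 → [0,-2,0,-8]
  r2 -= 0·r1 → [0,0,-1,3]
  r3 -= -1·r1 → [0,0,3,-11]
  r3 -= -3·r2 → [0,0,0,-2]

L=[[1,0,0,0],[0,1,0,0],[2,0,1,0],[0,-1,-3,1]] U=[[3,-1,-1,-3],[0,2,3,-3],[0,0,-1,3],[0,0,0,-2]]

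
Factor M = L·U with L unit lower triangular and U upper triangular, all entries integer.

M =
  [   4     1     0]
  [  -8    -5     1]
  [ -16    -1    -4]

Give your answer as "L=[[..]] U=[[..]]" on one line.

  row1 -= -2·row0 → [0,-3,1]
  row2 -= -4·row0 → [0,3,-4]
  row2 -= -1·row1 → [0,0,-3]

L=[[1,0,0],[-2,1,0],[-4,-1,1]] U=[[4,1,0],[0,-3,1],[0,0,-3]]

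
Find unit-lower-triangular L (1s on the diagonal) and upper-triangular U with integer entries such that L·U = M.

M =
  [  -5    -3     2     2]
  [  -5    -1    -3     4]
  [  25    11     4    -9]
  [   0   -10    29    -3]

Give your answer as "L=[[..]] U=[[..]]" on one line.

  R1 -= 1·R0 → [0,2,-5,2]
  R2 -= -5·R0 → [0,-4,14,1]
  R3 -= 0·R0 → [0,-10,29,-3]
  R2 -= -2·R1 → [0,0,4,5]
  R3 -= -5·R1 → [0,0,4,7]
  R3 -= 1·R2 → [0,0,0,2]

L=[[1,0,0,0],[1,1,0,0],[-5,-2,1,0],[0,-5,1,1]] U=[[-5,-3,2,2],[0,2,-5,2],[0,0,4,5],[0,0,0,2]]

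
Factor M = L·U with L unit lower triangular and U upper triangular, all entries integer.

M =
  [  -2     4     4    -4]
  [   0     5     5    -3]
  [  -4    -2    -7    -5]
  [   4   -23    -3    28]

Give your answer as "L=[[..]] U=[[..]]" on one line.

L=[[1,0,0,0],[0,1,0,0],[2,-2,1,0],[-2,-3,-4,1]] U=[[-2,4,4,-4],[0,5,5,-3],[0,0,-5,-3],[0,0,0,-1]]

  r1 -= 0·r0 → [0,5,5,-3]
  r2 -= 2·r0 → [0,-10,-15,3]
  r3 -= -2·r0 → [0,-15,5,20]
  r2 -= -2·r1 → [0,0,-5,-3]
  r3 -= -3·r1 → [0,0,20,11]
  r3 -= -4·r2 → [0,0,0,-1]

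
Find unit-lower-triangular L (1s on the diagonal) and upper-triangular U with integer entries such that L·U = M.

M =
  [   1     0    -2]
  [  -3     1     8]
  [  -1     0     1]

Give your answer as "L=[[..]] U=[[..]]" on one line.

  r1 -= -3·r0 → [0,1,2]
  r2 -= -1·r0 → [0,0,-1]
  r2 -= 0·r1 → [0,0,-1]

L=[[1,0,0],[-3,1,0],[-1,0,1]] U=[[1,0,-2],[0,1,2],[0,0,-1]]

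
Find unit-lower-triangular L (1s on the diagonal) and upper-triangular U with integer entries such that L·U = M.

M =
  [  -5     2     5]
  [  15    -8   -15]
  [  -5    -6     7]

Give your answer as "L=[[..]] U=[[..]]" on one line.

  row1 -= -3·row0 → [0,-2,0]
  row2 -= 1·row0 → [0,-8,2]
  row2 -= 4·row1 → [0,0,2]

L=[[1,0,0],[-3,1,0],[1,4,1]] U=[[-5,2,5],[0,-2,0],[0,0,2]]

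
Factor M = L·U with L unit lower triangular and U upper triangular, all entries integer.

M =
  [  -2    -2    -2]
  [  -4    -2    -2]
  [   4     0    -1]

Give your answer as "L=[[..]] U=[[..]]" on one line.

  r1 -= 2·r0 → [0,2,2]
  r2 -= -2·r0 → [0,-4,-5]
  r2 -= -2·r1 → [0,0,-1]

L=[[1,0,0],[2,1,0],[-2,-2,1]] U=[[-2,-2,-2],[0,2,2],[0,0,-1]]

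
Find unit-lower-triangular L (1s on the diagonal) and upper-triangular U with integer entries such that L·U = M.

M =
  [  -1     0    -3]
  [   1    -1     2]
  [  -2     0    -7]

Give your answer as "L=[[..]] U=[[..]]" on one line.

L=[[1,0,0],[-1,1,0],[2,0,1]] U=[[-1,0,-3],[0,-1,-1],[0,0,-1]]

  r1 -= -1·r0 → [0,-1,-1]
  r2 -= 2·r0 → [0,0,-1]
  r2 -= 0·r1 → [0,0,-1]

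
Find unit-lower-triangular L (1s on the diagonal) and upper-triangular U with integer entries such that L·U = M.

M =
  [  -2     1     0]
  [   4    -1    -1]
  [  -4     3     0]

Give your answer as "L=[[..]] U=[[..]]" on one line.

  r1 -= -2·r0 → [0,1,-1]
  r2 -= 2·r0 → [0,1,0]
  r2 -= 1·r1 → [0,0,1]

L=[[1,0,0],[-2,1,0],[2,1,1]] U=[[-2,1,0],[0,1,-1],[0,0,1]]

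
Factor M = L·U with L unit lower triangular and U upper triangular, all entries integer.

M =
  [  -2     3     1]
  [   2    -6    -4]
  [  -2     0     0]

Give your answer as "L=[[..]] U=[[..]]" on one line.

L=[[1,0,0],[-1,1,0],[1,1,1]] U=[[-2,3,1],[0,-3,-3],[0,0,2]]

  row1 -= -1·row0 → [0,-3,-3]
  row2 -= 1·row0 → [0,-3,-1]
  row2 -= 1·row1 → [0,0,2]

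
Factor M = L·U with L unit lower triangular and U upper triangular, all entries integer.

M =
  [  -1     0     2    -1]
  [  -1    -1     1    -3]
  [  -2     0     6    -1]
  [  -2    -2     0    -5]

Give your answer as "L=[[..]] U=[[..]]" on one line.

  r1 -= 1·r0 → [0,-1,-1,-2]
  r2 -= 2·r0 → [0,0,2,1]
  r3 -= 2·r0 → [0,-2,-4,-3]
  r2 -= 0·r1 → [0,0,2,1]
  r3 -= 2·r1 → [0,0,-2,1]
  r3 -= -1·r2 → [0,0,0,2]

L=[[1,0,0,0],[1,1,0,0],[2,0,1,0],[2,2,-1,1]] U=[[-1,0,2,-1],[0,-1,-1,-2],[0,0,2,1],[0,0,0,2]]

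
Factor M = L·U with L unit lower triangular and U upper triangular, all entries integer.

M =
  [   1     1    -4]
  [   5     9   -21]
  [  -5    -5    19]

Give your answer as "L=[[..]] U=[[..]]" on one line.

  R1 -= 5·R0 → [0,4,-1]
  R2 -= -5·R0 → [0,0,-1]
  R2 -= 0·R1 → [0,0,-1]

L=[[1,0,0],[5,1,0],[-5,0,1]] U=[[1,1,-4],[0,4,-1],[0,0,-1]]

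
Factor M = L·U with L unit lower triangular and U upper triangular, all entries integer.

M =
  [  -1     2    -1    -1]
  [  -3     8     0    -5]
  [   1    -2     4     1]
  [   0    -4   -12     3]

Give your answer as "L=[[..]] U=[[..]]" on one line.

  R1 -= 3·R0 → [0,2,3,-2]
  R2 -= -1·R0 → [0,0,3,0]
  R3 -= 0·R0 → [0,-4,-12,3]
  R2 -= 0·R1 → [0,0,3,0]
  R3 -= -2·R1 → [0,0,-6,-1]
  R3 -= -2·R2 → [0,0,0,-1]

L=[[1,0,0,0],[3,1,0,0],[-1,0,1,0],[0,-2,-2,1]] U=[[-1,2,-1,-1],[0,2,3,-2],[0,0,3,0],[0,0,0,-1]]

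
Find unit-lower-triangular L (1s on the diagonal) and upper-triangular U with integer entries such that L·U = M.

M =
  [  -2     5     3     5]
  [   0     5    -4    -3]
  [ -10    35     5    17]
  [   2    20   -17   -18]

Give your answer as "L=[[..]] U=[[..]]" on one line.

  row1 -= 0·row0 → [0,5,-4,-3]
  row2 -= 5·row0 → [0,10,-10,-8]
  row3 -= -1·row0 → [0,25,-14,-13]
  row2 -= 2·row1 → [0,0,-2,-2]
  row3 -= 5·row1 → [0,0,6,2]
  row3 -= -3·row2 → [0,0,0,-4]

L=[[1,0,0,0],[0,1,0,0],[5,2,1,0],[-1,5,-3,1]] U=[[-2,5,3,5],[0,5,-4,-3],[0,0,-2,-2],[0,0,0,-4]]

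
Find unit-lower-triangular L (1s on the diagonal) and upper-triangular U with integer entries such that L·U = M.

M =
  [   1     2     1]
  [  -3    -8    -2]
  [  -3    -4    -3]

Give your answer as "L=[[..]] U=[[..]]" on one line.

  r1 -= -3·r0 → [0,-2,1]
  r2 -= -3·r0 → [0,2,0]
  r2 -= -1·r1 → [0,0,1]

L=[[1,0,0],[-3,1,0],[-3,-1,1]] U=[[1,2,1],[0,-2,1],[0,0,1]]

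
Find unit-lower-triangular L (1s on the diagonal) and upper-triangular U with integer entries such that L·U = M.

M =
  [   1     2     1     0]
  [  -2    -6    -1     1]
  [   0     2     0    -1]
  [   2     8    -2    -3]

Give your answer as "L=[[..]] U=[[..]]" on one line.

L=[[1,0,0,0],[-2,1,0,0],[0,-1,1,0],[2,-2,-2,1]] U=[[1,2,1,0],[0,-2,1,1],[0,0,1,0],[0,0,0,-1]]

  row1 -= -2·row0 → [0,-2,1,1]
  row2 -= 0·row0 → [0,2,0,-1]
  row3 -= 2·row0 → [0,4,-4,-3]
  row2 -= -1·row1 → [0,0,1,0]
  row3 -= -2·row1 → [0,0,-2,-1]
  row3 -= -2·row2 → [0,0,0,-1]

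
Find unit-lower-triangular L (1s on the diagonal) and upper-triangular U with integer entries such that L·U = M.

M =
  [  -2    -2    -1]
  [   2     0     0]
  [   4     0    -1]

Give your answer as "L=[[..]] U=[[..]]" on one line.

L=[[1,0,0],[-1,1,0],[-2,2,1]] U=[[-2,-2,-1],[0,-2,-1],[0,0,-1]]

  R1 -= -1·R0 → [0,-2,-1]
  R2 -= -2·R0 → [0,-4,-3]
  R2 -= 2·R1 → [0,0,-1]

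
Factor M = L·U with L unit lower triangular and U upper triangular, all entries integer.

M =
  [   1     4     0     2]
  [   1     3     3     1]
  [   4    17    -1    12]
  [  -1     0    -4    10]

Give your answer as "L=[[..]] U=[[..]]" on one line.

  R1 -= 1·R0 → [0,-1,3,-1]
  R2 -= 4·R0 → [0,1,-1,4]
  R3 -= -1·R0 → [0,4,-4,12]
  R2 -= -1·R1 → [0,0,2,3]
  R3 -= -4·R1 → [0,0,8,8]
  R3 -= 4·R2 → [0,0,0,-4]

L=[[1,0,0,0],[1,1,0,0],[4,-1,1,0],[-1,-4,4,1]] U=[[1,4,0,2],[0,-1,3,-1],[0,0,2,3],[0,0,0,-4]]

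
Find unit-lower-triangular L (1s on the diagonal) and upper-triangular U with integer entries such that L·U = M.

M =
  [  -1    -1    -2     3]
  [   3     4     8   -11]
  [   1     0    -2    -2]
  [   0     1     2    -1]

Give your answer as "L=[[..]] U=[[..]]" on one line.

  R1 -= -3·R0 → [0,1,2,-2]
  R2 -= -1·R0 → [0,-1,-4,1]
  R3 -= 0·R0 → [0,1,2,-1]
  R2 -= -1·R1 → [0,0,-2,-1]
  R3 -= 1·R1 → [0,0,0,1]
  R3 -= 0·R2 → [0,0,0,1]

L=[[1,0,0,0],[-3,1,0,0],[-1,-1,1,0],[0,1,0,1]] U=[[-1,-1,-2,3],[0,1,2,-2],[0,0,-2,-1],[0,0,0,1]]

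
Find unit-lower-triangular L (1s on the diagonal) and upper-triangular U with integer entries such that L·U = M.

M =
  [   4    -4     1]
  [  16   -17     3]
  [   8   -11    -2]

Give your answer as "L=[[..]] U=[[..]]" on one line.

  R1 -= 4·R0 → [0,-1,-1]
  R2 -= 2·R0 → [0,-3,-4]
  R2 -= 3·R1 → [0,0,-1]

L=[[1,0,0],[4,1,0],[2,3,1]] U=[[4,-4,1],[0,-1,-1],[0,0,-1]]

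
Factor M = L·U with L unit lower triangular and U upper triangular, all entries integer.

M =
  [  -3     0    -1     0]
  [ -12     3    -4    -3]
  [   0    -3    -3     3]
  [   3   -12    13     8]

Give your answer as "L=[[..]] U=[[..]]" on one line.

L=[[1,0,0,0],[4,1,0,0],[0,-1,1,0],[-1,-4,-4,1]] U=[[-3,0,-1,0],[0,3,0,-3],[0,0,-3,0],[0,0,0,-4]]

  r1 -= 4·r0 → [0,3,0,-3]
  r2 -= 0·r0 → [0,-3,-3,3]
  r3 -= -1·r0 → [0,-12,12,8]
  r2 -= -1·r1 → [0,0,-3,0]
  r3 -= -4·r1 → [0,0,12,-4]
  r3 -= -4·r2 → [0,0,0,-4]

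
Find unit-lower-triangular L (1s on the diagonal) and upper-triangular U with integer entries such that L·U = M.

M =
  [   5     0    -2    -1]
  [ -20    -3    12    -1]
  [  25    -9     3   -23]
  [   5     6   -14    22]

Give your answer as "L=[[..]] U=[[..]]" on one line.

L=[[1,0,0,0],[-4,1,0,0],[5,3,1,0],[1,-2,-4,1]] U=[[5,0,-2,-1],[0,-3,4,-5],[0,0,1,-3],[0,0,0,1]]

  row1 -= -4·row0 → [0,-3,4,-5]
  row2 -= 5·row0 → [0,-9,13,-18]
  row3 -= 1·row0 → [0,6,-12,23]
  row2 -= 3·row1 → [0,0,1,-3]
  row3 -= -2·row1 → [0,0,-4,13]
  row3 -= -4·row2 → [0,0,0,1]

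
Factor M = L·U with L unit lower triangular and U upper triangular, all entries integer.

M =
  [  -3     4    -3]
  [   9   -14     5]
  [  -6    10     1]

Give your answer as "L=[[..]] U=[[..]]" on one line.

  R1 -= -3·R0 → [0,-2,-4]
  R2 -= 2·R0 → [0,2,7]
  R2 -= -1·R1 → [0,0,3]

L=[[1,0,0],[-3,1,0],[2,-1,1]] U=[[-3,4,-3],[0,-2,-4],[0,0,3]]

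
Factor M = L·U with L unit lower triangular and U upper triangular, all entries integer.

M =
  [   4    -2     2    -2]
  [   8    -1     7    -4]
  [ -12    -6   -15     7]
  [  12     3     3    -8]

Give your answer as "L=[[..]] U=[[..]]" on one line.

  r1 -= 2·r0 → [0,3,3,0]
  r2 -= -3·r0 → [0,-12,-9,1]
  r3 -= 3·r0 → [0,9,-3,-2]
  r2 -= -4·r1 → [0,0,3,1]
  r3 -= 3·r1 → [0,0,-12,-2]
  r3 -= -4·r2 → [0,0,0,2]

L=[[1,0,0,0],[2,1,0,0],[-3,-4,1,0],[3,3,-4,1]] U=[[4,-2,2,-2],[0,3,3,0],[0,0,3,1],[0,0,0,2]]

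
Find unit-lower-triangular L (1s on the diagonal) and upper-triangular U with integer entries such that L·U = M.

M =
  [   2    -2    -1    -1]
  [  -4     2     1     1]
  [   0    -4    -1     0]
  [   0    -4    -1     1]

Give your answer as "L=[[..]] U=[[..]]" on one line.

L=[[1,0,0,0],[-2,1,0,0],[0,2,1,0],[0,2,1,1]] U=[[2,-2,-1,-1],[0,-2,-1,-1],[0,0,1,2],[0,0,0,1]]

  R1 -= -2·R0 → [0,-2,-1,-1]
  R2 -= 0·R0 → [0,-4,-1,0]
  R3 -= 0·R0 → [0,-4,-1,1]
  R2 -= 2·R1 → [0,0,1,2]
  R3 -= 2·R1 → [0,0,1,3]
  R3 -= 1·R2 → [0,0,0,1]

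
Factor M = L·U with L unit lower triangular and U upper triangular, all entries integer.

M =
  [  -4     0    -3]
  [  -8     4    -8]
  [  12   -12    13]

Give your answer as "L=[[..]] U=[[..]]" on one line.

L=[[1,0,0],[2,1,0],[-3,-3,1]] U=[[-4,0,-3],[0,4,-2],[0,0,-2]]

  R1 -= 2·R0 → [0,4,-2]
  R2 -= -3·R0 → [0,-12,4]
  R2 -= -3·R1 → [0,0,-2]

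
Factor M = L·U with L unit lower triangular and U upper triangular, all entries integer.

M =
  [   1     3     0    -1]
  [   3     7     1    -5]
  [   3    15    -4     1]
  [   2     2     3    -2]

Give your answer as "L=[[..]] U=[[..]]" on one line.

L=[[1,0,0,0],[3,1,0,0],[3,-3,1,0],[2,2,-1,1]] U=[[1,3,0,-1],[0,-2,1,-2],[0,0,-1,-2],[0,0,0,2]]

  R1 -= 3·R0 → [0,-2,1,-2]
  R2 -= 3·R0 → [0,6,-4,4]
  R3 -= 2·R0 → [0,-4,3,0]
  R2 -= -3·R1 → [0,0,-1,-2]
  R3 -= 2·R1 → [0,0,1,4]
  R3 -= -1·R2 → [0,0,0,2]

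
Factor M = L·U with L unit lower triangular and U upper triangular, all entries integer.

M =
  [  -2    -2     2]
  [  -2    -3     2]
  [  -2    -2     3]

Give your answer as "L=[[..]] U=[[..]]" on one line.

  row1 -= 1·row0 → [0,-1,0]
  row2 -= 1·row0 → [0,0,1]
  row2 -= 0·row1 → [0,0,1]

L=[[1,0,0],[1,1,0],[1,0,1]] U=[[-2,-2,2],[0,-1,0],[0,0,1]]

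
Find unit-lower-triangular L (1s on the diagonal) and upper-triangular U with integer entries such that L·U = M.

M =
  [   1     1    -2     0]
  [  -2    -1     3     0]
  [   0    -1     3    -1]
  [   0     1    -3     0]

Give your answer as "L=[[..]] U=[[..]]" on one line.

  row1 -= -2·row0 → [0,1,-1,0]
  row2 -= 0·row0 → [0,-1,3,-1]
  row3 -= 0·row0 → [0,1,-3,0]
  row2 -= -1·row1 → [0,0,2,-1]
  row3 -= 1·row1 → [0,0,-2,0]
  row3 -= -1·row2 → [0,0,0,-1]

L=[[1,0,0,0],[-2,1,0,0],[0,-1,1,0],[0,1,-1,1]] U=[[1,1,-2,0],[0,1,-1,0],[0,0,2,-1],[0,0,0,-1]]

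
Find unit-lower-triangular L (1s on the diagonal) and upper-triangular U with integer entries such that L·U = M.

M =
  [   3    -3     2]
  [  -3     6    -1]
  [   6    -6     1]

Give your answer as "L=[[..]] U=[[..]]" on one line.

  row1 -= -1·row0 → [0,3,1]
  row2 -= 2·row0 → [0,0,-3]
  row2 -= 0·row1 → [0,0,-3]

L=[[1,0,0],[-1,1,0],[2,0,1]] U=[[3,-3,2],[0,3,1],[0,0,-3]]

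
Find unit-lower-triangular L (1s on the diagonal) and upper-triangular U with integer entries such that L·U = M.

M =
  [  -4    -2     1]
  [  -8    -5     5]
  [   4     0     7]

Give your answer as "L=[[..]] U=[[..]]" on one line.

L=[[1,0,0],[2,1,0],[-1,2,1]] U=[[-4,-2,1],[0,-1,3],[0,0,2]]

  R1 -= 2·R0 → [0,-1,3]
  R2 -= -1·R0 → [0,-2,8]
  R2 -= 2·R1 → [0,0,2]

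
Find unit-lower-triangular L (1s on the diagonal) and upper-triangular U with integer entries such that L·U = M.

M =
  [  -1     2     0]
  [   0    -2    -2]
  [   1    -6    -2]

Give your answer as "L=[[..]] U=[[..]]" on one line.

  r1 -= 0·r0 → [0,-2,-2]
  r2 -= -1·r0 → [0,-4,-2]
  r2 -= 2·r1 → [0,0,2]

L=[[1,0,0],[0,1,0],[-1,2,1]] U=[[-1,2,0],[0,-2,-2],[0,0,2]]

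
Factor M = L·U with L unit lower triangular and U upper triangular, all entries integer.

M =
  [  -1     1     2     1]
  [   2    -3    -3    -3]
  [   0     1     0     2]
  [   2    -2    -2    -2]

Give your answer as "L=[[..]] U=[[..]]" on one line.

L=[[1,0,0,0],[-2,1,0,0],[0,-1,1,0],[-2,0,2,1]] U=[[-1,1,2,1],[0,-1,1,-1],[0,0,1,1],[0,0,0,-2]]

  R1 -= -2·R0 → [0,-1,1,-1]
  R2 -= 0·R0 → [0,1,0,2]
  R3 -= -2·R0 → [0,0,2,0]
  R2 -= -1·R1 → [0,0,1,1]
  R3 -= 0·R1 → [0,0,2,0]
  R3 -= 2·R2 → [0,0,0,-2]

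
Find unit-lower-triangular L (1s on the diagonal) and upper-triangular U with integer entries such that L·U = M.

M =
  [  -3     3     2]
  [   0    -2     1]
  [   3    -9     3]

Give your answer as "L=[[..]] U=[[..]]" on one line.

L=[[1,0,0],[0,1,0],[-1,3,1]] U=[[-3,3,2],[0,-2,1],[0,0,2]]

  r1 -= 0·r0 → [0,-2,1]
  r2 -= -1·r0 → [0,-6,5]
  r2 -= 3·r1 → [0,0,2]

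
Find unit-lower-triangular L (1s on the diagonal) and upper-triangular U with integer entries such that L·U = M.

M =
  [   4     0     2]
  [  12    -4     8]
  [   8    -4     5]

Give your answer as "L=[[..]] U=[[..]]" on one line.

  r1 -= 3·r0 → [0,-4,2]
  r2 -= 2·r0 → [0,-4,1]
  r2 -= 1·r1 → [0,0,-1]

L=[[1,0,0],[3,1,0],[2,1,1]] U=[[4,0,2],[0,-4,2],[0,0,-1]]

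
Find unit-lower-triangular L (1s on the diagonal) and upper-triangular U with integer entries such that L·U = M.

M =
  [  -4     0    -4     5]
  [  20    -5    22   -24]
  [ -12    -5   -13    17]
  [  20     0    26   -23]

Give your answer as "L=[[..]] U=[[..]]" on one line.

  row1 -= -5·row0 → [0,-5,2,1]
  row2 -= 3·row0 → [0,-5,-1,2]
  row3 -= -5·row0 → [0,0,6,2]
  row2 -= 1·row1 → [0,0,-3,1]
  row3 -= 0·row1 → [0,0,6,2]
  row3 -= -2·row2 → [0,0,0,4]

L=[[1,0,0,0],[-5,1,0,0],[3,1,1,0],[-5,0,-2,1]] U=[[-4,0,-4,5],[0,-5,2,1],[0,0,-3,1],[0,0,0,4]]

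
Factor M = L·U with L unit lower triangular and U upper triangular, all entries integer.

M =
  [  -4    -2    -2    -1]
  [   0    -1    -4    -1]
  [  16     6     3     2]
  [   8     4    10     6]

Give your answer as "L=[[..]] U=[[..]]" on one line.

L=[[1,0,0,0],[0,1,0,0],[-4,2,1,0],[-2,0,2,1]] U=[[-4,-2,-2,-1],[0,-1,-4,-1],[0,0,3,0],[0,0,0,4]]

  r1 -= 0·r0 → [0,-1,-4,-1]
  r2 -= -4·r0 → [0,-2,-5,-2]
  r3 -= -2·r0 → [0,0,6,4]
  r2 -= 2·r1 → [0,0,3,0]
  r3 -= 0·r1 → [0,0,6,4]
  r3 -= 2·r2 → [0,0,0,4]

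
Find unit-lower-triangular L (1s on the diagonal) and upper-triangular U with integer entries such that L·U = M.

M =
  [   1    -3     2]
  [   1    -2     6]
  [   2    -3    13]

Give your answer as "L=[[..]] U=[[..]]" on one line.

L=[[1,0,0],[1,1,0],[2,3,1]] U=[[1,-3,2],[0,1,4],[0,0,-3]]

  R1 -= 1·R0 → [0,1,4]
  R2 -= 2·R0 → [0,3,9]
  R2 -= 3·R1 → [0,0,-3]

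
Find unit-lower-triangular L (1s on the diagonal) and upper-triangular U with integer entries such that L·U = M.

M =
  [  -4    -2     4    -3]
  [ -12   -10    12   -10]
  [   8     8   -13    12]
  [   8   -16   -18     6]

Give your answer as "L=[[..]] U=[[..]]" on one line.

  r1 -= 3·r0 → [0,-4,0,-1]
  r2 -= -2·r0 → [0,4,-5,6]
  r3 -= -2·r0 → [0,-20,-10,0]
  r2 -= -1·r1 → [0,0,-5,5]
  r3 -= 5·r1 → [0,0,-10,5]
  r3 -= 2·r2 → [0,0,0,-5]

L=[[1,0,0,0],[3,1,0,0],[-2,-1,1,0],[-2,5,2,1]] U=[[-4,-2,4,-3],[0,-4,0,-1],[0,0,-5,5],[0,0,0,-5]]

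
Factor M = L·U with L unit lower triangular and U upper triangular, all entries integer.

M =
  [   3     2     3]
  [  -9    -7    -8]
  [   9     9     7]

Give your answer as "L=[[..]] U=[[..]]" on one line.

  r1 -= -3·r0 → [0,-1,1]
  r2 -= 3·r0 → [0,3,-2]
  r2 -= -3·r1 → [0,0,1]

L=[[1,0,0],[-3,1,0],[3,-3,1]] U=[[3,2,3],[0,-1,1],[0,0,1]]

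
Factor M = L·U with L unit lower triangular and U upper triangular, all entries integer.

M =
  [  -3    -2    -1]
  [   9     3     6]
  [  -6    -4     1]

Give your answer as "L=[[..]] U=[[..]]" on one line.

  r1 -= -3·r0 → [0,-3,3]
  r2 -= 2·r0 → [0,0,3]
  r2 -= 0·r1 → [0,0,3]

L=[[1,0,0],[-3,1,0],[2,0,1]] U=[[-3,-2,-1],[0,-3,3],[0,0,3]]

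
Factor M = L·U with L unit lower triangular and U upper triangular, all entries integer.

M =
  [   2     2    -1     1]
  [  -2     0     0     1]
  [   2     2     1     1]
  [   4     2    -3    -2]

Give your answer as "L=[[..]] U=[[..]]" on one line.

  R1 -= -1·R0 → [0,2,-1,2]
  R2 -= 1·R0 → [0,0,2,0]
  R3 -= 2·R0 → [0,-2,-1,-4]
  R2 -= 0·R1 → [0,0,2,0]
  R3 -= -1·R1 → [0,0,-2,-2]
  R3 -= -1·R2 → [0,0,0,-2]

L=[[1,0,0,0],[-1,1,0,0],[1,0,1,0],[2,-1,-1,1]] U=[[2,2,-1,1],[0,2,-1,2],[0,0,2,0],[0,0,0,-2]]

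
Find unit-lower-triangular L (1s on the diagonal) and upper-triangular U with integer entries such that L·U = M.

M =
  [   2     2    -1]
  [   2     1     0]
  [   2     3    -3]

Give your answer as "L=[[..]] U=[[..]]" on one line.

L=[[1,0,0],[1,1,0],[1,-1,1]] U=[[2,2,-1],[0,-1,1],[0,0,-1]]

  R1 -= 1·R0 → [0,-1,1]
  R2 -= 1·R0 → [0,1,-2]
  R2 -= -1·R1 → [0,0,-1]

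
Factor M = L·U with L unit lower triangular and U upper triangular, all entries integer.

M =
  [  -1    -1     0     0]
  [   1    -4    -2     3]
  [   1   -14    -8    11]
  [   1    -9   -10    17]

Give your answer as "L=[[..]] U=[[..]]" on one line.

L=[[1,0,0,0],[-1,1,0,0],[-1,3,1,0],[-1,2,3,1]] U=[[-1,-1,0,0],[0,-5,-2,3],[0,0,-2,2],[0,0,0,5]]

  R1 -= -1·R0 → [0,-5,-2,3]
  R2 -= -1·R0 → [0,-15,-8,11]
  R3 -= -1·R0 → [0,-10,-10,17]
  R2 -= 3·R1 → [0,0,-2,2]
  R3 -= 2·R1 → [0,0,-6,11]
  R3 -= 3·R2 → [0,0,0,5]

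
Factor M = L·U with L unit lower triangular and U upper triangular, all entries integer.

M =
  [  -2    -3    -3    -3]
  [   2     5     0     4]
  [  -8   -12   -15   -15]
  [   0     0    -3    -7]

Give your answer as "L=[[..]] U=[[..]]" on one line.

  r1 -= -1·r0 → [0,2,-3,1]
  r2 -= 4·r0 → [0,0,-3,-3]
  r3 -= 0·r0 → [0,0,-3,-7]
  r2 -= 0·r1 → [0,0,-3,-3]
  r3 -= 0·r1 → [0,0,-3,-7]
  r3 -= 1·r2 → [0,0,0,-4]

L=[[1,0,0,0],[-1,1,0,0],[4,0,1,0],[0,0,1,1]] U=[[-2,-3,-3,-3],[0,2,-3,1],[0,0,-3,-3],[0,0,0,-4]]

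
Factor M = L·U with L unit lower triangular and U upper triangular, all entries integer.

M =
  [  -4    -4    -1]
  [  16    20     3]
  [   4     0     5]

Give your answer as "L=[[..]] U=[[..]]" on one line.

  r1 -= -4·r0 → [0,4,-1]
  r2 -= -1·r0 → [0,-4,4]
  r2 -= -1·r1 → [0,0,3]

L=[[1,0,0],[-4,1,0],[-1,-1,1]] U=[[-4,-4,-1],[0,4,-1],[0,0,3]]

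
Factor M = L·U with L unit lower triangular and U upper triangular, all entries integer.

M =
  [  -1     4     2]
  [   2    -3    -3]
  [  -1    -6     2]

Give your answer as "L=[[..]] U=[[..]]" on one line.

  row1 -= -2·row0 → [0,5,1]
  row2 -= 1·row0 → [0,-10,0]
  row2 -= -2·row1 → [0,0,2]

L=[[1,0,0],[-2,1,0],[1,-2,1]] U=[[-1,4,2],[0,5,1],[0,0,2]]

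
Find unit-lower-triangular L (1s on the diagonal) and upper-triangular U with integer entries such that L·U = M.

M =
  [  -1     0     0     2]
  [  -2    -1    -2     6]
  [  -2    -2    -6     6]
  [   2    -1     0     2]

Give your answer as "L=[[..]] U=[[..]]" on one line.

L=[[1,0,0,0],[2,1,0,0],[2,2,1,0],[-2,1,-1,1]] U=[[-1,0,0,2],[0,-1,-2,2],[0,0,-2,-2],[0,0,0,2]]

  R1 -= 2·R0 → [0,-1,-2,2]
  R2 -= 2·R0 → [0,-2,-6,2]
  R3 -= -2·R0 → [0,-1,0,6]
  R2 -= 2·R1 → [0,0,-2,-2]
  R3 -= 1·R1 → [0,0,2,4]
  R3 -= -1·R2 → [0,0,0,2]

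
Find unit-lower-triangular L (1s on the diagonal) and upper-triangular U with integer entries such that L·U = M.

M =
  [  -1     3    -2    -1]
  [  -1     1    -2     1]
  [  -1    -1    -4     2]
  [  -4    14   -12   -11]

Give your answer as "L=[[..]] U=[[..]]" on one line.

L=[[1,0,0,0],[1,1,0,0],[1,2,1,0],[4,-1,2,1]] U=[[-1,3,-2,-1],[0,-2,0,2],[0,0,-2,-1],[0,0,0,-3]]

  row1 -= 1·row0 → [0,-2,0,2]
  row2 -= 1·row0 → [0,-4,-2,3]
  row3 -= 4·row0 → [0,2,-4,-7]
  row2 -= 2·row1 → [0,0,-2,-1]
  row3 -= -1·row1 → [0,0,-4,-5]
  row3 -= 2·row2 → [0,0,0,-3]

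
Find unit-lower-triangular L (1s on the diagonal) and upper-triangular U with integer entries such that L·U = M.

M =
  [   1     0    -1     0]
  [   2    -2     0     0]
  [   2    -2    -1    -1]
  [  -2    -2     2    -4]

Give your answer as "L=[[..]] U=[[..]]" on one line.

  row1 -= 2·row0 → [0,-2,2,0]
  row2 -= 2·row0 → [0,-2,1,-1]
  row3 -= -2·row0 → [0,-2,0,-4]
  row2 -= 1·row1 → [0,0,-1,-1]
  row3 -= 1·row1 → [0,0,-2,-4]
  row3 -= 2·row2 → [0,0,0,-2]

L=[[1,0,0,0],[2,1,0,0],[2,1,1,0],[-2,1,2,1]] U=[[1,0,-1,0],[0,-2,2,0],[0,0,-1,-1],[0,0,0,-2]]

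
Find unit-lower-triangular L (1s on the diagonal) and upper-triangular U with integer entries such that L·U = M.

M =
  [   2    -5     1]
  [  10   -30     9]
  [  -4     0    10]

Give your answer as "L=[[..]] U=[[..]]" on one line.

  R1 -= 5·R0 → [0,-5,4]
  R2 -= -2·R0 → [0,-10,12]
  R2 -= 2·R1 → [0,0,4]

L=[[1,0,0],[5,1,0],[-2,2,1]] U=[[2,-5,1],[0,-5,4],[0,0,4]]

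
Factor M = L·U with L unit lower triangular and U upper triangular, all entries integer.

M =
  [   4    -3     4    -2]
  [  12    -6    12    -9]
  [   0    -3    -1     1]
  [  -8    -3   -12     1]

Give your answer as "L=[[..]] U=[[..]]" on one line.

L=[[1,0,0,0],[3,1,0,0],[0,-1,1,0],[-2,-3,4,1]] U=[[4,-3,4,-2],[0,3,0,-3],[0,0,-1,-2],[0,0,0,-4]]

  R1 -= 3·R0 → [0,3,0,-3]
  R2 -= 0·R0 → [0,-3,-1,1]
  R3 -= -2·R0 → [0,-9,-4,-3]
  R2 -= -1·R1 → [0,0,-1,-2]
  R3 -= -3·R1 → [0,0,-4,-12]
  R3 -= 4·R2 → [0,0,0,-4]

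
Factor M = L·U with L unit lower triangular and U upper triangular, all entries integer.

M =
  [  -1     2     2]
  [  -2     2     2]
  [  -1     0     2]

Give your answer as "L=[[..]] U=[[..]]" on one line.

  r1 -= 2·r0 → [0,-2,-2]
  r2 -= 1·r0 → [0,-2,0]
  r2 -= 1·r1 → [0,0,2]

L=[[1,0,0],[2,1,0],[1,1,1]] U=[[-1,2,2],[0,-2,-2],[0,0,2]]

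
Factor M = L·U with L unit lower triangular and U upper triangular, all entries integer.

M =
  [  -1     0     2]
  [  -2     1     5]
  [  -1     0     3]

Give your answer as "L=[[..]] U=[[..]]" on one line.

  row1 -= 2·row0 → [0,1,1]
  row2 -= 1·row0 → [0,0,1]
  row2 -= 0·row1 → [0,0,1]

L=[[1,0,0],[2,1,0],[1,0,1]] U=[[-1,0,2],[0,1,1],[0,0,1]]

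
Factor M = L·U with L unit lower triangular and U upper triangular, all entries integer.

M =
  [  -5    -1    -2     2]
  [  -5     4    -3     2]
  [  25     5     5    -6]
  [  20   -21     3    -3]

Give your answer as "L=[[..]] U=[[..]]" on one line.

L=[[1,0,0,0],[1,1,0,0],[-5,0,1,0],[-4,-5,2,1]] U=[[-5,-1,-2,2],[0,5,-1,0],[0,0,-5,4],[0,0,0,-3]]

  row1 -= 1·row0 → [0,5,-1,0]
  row2 -= -5·row0 → [0,0,-5,4]
  row3 -= -4·row0 → [0,-25,-5,5]
  row2 -= 0·row1 → [0,0,-5,4]
  row3 -= -5·row1 → [0,0,-10,5]
  row3 -= 2·row2 → [0,0,0,-3]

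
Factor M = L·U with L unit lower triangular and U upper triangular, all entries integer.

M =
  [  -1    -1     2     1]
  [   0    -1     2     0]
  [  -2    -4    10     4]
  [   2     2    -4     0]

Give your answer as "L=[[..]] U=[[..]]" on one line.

  r1 -= 0·r0 → [0,-1,2,0]
  r2 -= 2·r0 → [0,-2,6,2]
  r3 -= -2·r0 → [0,0,0,2]
  r2 -= 2·r1 → [0,0,2,2]
  r3 -= 0·r1 → [0,0,0,2]
  r3 -= 0·r2 → [0,0,0,2]

L=[[1,0,0,0],[0,1,0,0],[2,2,1,0],[-2,0,0,1]] U=[[-1,-1,2,1],[0,-1,2,0],[0,0,2,2],[0,0,0,2]]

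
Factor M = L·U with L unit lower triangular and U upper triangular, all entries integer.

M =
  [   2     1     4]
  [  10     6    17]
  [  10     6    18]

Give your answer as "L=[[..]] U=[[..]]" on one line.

  row1 -= 5·row0 → [0,1,-3]
  row2 -= 5·row0 → [0,1,-2]
  row2 -= 1·row1 → [0,0,1]

L=[[1,0,0],[5,1,0],[5,1,1]] U=[[2,1,4],[0,1,-3],[0,0,1]]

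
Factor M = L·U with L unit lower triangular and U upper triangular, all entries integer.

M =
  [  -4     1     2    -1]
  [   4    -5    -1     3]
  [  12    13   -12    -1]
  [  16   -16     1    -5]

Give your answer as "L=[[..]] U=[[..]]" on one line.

  R1 -= -1·R0 → [0,-4,1,2]
  R2 -= -3·R0 → [0,16,-6,-4]
  R3 -= -4·R0 → [0,-12,9,-9]
  R2 -= -4·R1 → [0,0,-2,4]
  R3 -= 3·R1 → [0,0,6,-15]
  R3 -= -3·R2 → [0,0,0,-3]

L=[[1,0,0,0],[-1,1,0,0],[-3,-4,1,0],[-4,3,-3,1]] U=[[-4,1,2,-1],[0,-4,1,2],[0,0,-2,4],[0,0,0,-3]]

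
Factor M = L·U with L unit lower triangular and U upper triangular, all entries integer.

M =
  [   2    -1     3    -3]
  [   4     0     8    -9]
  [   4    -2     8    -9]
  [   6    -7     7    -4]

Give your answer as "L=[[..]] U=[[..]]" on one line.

L=[[1,0,0,0],[2,1,0,0],[2,0,1,0],[3,-2,1,1]] U=[[2,-1,3,-3],[0,2,2,-3],[0,0,2,-3],[0,0,0,2]]

  R1 -= 2·R0 → [0,2,2,-3]
  R2 -= 2·R0 → [0,0,2,-3]
  R3 -= 3·R0 → [0,-4,-2,5]
  R2 -= 0·R1 → [0,0,2,-3]
  R3 -= -2·R1 → [0,0,2,-1]
  R3 -= 1·R2 → [0,0,0,2]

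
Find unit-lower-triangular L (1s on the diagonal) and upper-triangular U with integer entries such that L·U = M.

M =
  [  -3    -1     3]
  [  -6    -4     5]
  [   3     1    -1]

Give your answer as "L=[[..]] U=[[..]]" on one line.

  row1 -= 2·row0 → [0,-2,-1]
  row2 -= -1·row0 → [0,0,2]
  row2 -= 0·row1 → [0,0,2]

L=[[1,0,0],[2,1,0],[-1,0,1]] U=[[-3,-1,3],[0,-2,-1],[0,0,2]]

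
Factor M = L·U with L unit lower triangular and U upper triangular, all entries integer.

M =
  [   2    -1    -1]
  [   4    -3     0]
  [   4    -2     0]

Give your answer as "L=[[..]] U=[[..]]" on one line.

  R1 -= 2·R0 → [0,-1,2]
  R2 -= 2·R0 → [0,0,2]
  R2 -= 0·R1 → [0,0,2]

L=[[1,0,0],[2,1,0],[2,0,1]] U=[[2,-1,-1],[0,-1,2],[0,0,2]]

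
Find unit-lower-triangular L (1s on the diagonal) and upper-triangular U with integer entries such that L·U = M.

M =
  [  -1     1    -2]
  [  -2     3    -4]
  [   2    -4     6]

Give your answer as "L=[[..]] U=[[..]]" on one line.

L=[[1,0,0],[2,1,0],[-2,-2,1]] U=[[-1,1,-2],[0,1,0],[0,0,2]]

  R1 -= 2·R0 → [0,1,0]
  R2 -= -2·R0 → [0,-2,2]
  R2 -= -2·R1 → [0,0,2]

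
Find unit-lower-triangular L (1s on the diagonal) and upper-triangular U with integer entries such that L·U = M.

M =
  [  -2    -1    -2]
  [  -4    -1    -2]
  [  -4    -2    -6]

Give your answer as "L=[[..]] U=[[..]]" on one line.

L=[[1,0,0],[2,1,0],[2,0,1]] U=[[-2,-1,-2],[0,1,2],[0,0,-2]]

  row1 -= 2·row0 → [0,1,2]
  row2 -= 2·row0 → [0,0,-2]
  row2 -= 0·row1 → [0,0,-2]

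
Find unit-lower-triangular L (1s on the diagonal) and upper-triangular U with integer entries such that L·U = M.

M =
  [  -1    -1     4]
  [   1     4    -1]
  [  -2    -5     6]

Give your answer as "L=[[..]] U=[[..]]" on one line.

L=[[1,0,0],[-1,1,0],[2,-1,1]] U=[[-1,-1,4],[0,3,3],[0,0,1]]

  R1 -= -1·R0 → [0,3,3]
  R2 -= 2·R0 → [0,-3,-2]
  R2 -= -1·R1 → [0,0,1]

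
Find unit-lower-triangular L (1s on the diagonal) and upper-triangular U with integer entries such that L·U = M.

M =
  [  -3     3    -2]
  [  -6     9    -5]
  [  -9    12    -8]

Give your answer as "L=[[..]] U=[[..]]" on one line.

  R1 -= 2·R0 → [0,3,-1]
  R2 -= 3·R0 → [0,3,-2]
  R2 -= 1·R1 → [0,0,-1]

L=[[1,0,0],[2,1,0],[3,1,1]] U=[[-3,3,-2],[0,3,-1],[0,0,-1]]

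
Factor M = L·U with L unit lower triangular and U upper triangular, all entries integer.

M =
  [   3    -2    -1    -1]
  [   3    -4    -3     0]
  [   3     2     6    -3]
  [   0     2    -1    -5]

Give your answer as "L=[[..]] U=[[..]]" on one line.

  R1 -= 1·R0 → [0,-2,-2,1]
  R2 -= 1·R0 → [0,4,7,-2]
  R3 -= 0·R0 → [0,2,-1,-5]
  R2 -= -2·R1 → [0,0,3,0]
  R3 -= -1·R1 → [0,0,-3,-4]
  R3 -= -1·R2 → [0,0,0,-4]

L=[[1,0,0,0],[1,1,0,0],[1,-2,1,0],[0,-1,-1,1]] U=[[3,-2,-1,-1],[0,-2,-2,1],[0,0,3,0],[0,0,0,-4]]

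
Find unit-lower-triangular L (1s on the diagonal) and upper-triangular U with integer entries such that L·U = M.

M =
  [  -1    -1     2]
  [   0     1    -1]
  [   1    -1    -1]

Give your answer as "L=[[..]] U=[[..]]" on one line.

  R1 -= 0·R0 → [0,1,-1]
  R2 -= -1·R0 → [0,-2,1]
  R2 -= -2·R1 → [0,0,-1]

L=[[1,0,0],[0,1,0],[-1,-2,1]] U=[[-1,-1,2],[0,1,-1],[0,0,-1]]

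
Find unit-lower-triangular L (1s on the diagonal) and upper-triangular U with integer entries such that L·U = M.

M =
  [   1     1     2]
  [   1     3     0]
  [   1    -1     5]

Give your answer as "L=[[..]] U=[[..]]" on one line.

L=[[1,0,0],[1,1,0],[1,-1,1]] U=[[1,1,2],[0,2,-2],[0,0,1]]

  r1 -= 1·r0 → [0,2,-2]
  r2 -= 1·r0 → [0,-2,3]
  r2 -= -1·r1 → [0,0,1]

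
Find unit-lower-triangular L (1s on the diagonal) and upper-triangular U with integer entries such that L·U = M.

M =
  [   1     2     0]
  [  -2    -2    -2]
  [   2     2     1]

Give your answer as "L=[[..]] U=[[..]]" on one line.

  row1 -= -2·row0 → [0,2,-2]
  row2 -= 2·row0 → [0,-2,1]
  row2 -= -1·row1 → [0,0,-1]

L=[[1,0,0],[-2,1,0],[2,-1,1]] U=[[1,2,0],[0,2,-2],[0,0,-1]]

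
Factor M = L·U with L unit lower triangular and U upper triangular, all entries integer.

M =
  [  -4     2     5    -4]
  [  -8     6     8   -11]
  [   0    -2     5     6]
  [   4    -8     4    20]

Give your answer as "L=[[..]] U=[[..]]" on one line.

  r1 -= 2·r0 → [0,2,-2,-3]
  r2 -= 0·r0 → [0,-2,5,6]
  r3 -= -1·r0 → [0,-6,9,16]
  r2 -= -1·r1 → [0,0,3,3]
  r3 -= -3·r1 → [0,0,3,7]
  r3 -= 1·r2 → [0,0,0,4]

L=[[1,0,0,0],[2,1,0,0],[0,-1,1,0],[-1,-3,1,1]] U=[[-4,2,5,-4],[0,2,-2,-3],[0,0,3,3],[0,0,0,4]]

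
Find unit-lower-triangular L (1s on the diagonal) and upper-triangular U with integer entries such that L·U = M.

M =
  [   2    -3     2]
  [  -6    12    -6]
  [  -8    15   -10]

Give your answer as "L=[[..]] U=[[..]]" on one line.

L=[[1,0,0],[-3,1,0],[-4,1,1]] U=[[2,-3,2],[0,3,0],[0,0,-2]]

  r1 -= -3·r0 → [0,3,0]
  r2 -= -4·r0 → [0,3,-2]
  r2 -= 1·r1 → [0,0,-2]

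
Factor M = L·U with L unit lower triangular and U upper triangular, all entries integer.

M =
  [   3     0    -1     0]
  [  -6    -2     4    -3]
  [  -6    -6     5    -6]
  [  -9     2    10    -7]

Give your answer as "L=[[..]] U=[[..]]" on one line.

L=[[1,0,0,0],[-2,1,0,0],[-2,3,1,0],[-3,-1,-3,1]] U=[[3,0,-1,0],[0,-2,2,-3],[0,0,-3,3],[0,0,0,-1]]

  r1 -= -2·r0 → [0,-2,2,-3]
  r2 -= -2·r0 → [0,-6,3,-6]
  r3 -= -3·r0 → [0,2,7,-7]
  r2 -= 3·r1 → [0,0,-3,3]
  r3 -= -1·r1 → [0,0,9,-10]
  r3 -= -3·r2 → [0,0,0,-1]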